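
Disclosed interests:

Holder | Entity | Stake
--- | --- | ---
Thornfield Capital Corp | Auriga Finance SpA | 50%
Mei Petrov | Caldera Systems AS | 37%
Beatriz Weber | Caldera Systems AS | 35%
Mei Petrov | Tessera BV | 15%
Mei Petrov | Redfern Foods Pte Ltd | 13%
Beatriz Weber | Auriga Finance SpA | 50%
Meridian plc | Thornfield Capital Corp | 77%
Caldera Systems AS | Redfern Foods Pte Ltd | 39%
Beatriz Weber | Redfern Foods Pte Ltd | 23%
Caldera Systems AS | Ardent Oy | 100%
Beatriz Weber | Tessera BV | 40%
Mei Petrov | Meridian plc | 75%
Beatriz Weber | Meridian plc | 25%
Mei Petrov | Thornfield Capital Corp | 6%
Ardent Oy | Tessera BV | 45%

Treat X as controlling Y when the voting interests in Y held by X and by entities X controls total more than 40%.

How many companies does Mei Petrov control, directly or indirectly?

3

Mei holds 75% of Meridian, so Mei controls Meridian.
Mei and Meridian together hold 6% + 77% = 83% of Thornfield, so Mei controls Thornfield.
Thornfield holds 50% of Auriga, so Mei controls Auriga.
No other company's threshold is met.
Mei controls 3 companies.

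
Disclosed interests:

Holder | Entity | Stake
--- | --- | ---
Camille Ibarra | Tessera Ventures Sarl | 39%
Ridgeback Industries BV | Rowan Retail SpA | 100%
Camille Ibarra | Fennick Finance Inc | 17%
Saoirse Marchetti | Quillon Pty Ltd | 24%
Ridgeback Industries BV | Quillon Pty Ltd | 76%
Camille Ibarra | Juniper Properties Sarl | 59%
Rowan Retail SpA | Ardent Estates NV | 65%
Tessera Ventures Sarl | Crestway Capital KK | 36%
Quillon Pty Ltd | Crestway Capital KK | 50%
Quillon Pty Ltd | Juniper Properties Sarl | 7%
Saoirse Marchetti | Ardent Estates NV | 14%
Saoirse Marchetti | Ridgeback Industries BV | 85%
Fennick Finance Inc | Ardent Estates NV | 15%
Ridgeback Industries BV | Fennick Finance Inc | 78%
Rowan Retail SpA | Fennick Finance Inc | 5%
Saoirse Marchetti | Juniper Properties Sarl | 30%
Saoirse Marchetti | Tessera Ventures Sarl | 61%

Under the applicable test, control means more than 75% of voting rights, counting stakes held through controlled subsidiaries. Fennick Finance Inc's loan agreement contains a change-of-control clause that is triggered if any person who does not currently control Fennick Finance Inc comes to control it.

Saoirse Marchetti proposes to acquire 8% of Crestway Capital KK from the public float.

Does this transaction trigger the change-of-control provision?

The purchase changes only Saoirse's holdings, so Saoirse is the only person who could newly come to control Fennick.
Saoirse holds 85% of Ridgeback, so Saoirse controls Ridgeback.
Ridgeback holds 100% of Rowan, so Saoirse controls Rowan.
Ridgeback and Rowan together hold 78% + 5% = 83% of Fennick, so Saoirse controls Fennick.
So Saoirse already controls Fennick before the transaction.
After the purchase, Saoirse holds 8% of Crestway directly.
Saoirse controlled Fennick already, so this is not a new person acquiring control; every other person's position is unchanged or reduced.
No new person acquires control, so the clause is not triggered.

No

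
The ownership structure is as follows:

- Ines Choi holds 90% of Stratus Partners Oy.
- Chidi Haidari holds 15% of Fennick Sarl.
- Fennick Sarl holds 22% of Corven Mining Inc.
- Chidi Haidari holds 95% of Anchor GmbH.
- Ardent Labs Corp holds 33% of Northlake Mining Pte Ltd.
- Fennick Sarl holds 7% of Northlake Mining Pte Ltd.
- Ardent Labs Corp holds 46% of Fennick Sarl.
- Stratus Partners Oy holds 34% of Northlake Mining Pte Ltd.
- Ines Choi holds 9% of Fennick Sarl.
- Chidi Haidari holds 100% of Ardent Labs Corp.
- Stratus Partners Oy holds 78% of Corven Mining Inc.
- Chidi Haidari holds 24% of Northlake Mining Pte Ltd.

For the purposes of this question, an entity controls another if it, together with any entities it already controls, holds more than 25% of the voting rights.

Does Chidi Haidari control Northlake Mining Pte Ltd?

Yes

Chidi holds 100% of Ardent, so Chidi controls Ardent.
Ardent and Chidi together hold 46% + 15% = 61% of Fennick, so Chidi controls Fennick.
Ardent and Fennick and Chidi together hold 33% + 7% + 24% = 64% of Northlake, so Chidi controls Northlake.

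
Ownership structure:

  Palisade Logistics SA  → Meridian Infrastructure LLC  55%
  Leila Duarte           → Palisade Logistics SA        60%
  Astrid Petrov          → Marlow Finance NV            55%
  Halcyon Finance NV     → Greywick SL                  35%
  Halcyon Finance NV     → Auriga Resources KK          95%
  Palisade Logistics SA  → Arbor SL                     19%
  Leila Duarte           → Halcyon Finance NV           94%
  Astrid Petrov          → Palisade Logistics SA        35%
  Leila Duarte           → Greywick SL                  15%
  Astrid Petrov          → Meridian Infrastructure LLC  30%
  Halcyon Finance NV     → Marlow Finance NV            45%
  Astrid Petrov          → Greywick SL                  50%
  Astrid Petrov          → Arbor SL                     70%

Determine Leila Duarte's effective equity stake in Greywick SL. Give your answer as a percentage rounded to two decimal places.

Leila reaches Greywick along 2 paths.
Via Halcyon: 94% × 35% = 32.9%.
Direct stake: 15% = 15%.
Total: 32.9% + 15% = 47.9%.
Rounded: 47.90%.

47.90%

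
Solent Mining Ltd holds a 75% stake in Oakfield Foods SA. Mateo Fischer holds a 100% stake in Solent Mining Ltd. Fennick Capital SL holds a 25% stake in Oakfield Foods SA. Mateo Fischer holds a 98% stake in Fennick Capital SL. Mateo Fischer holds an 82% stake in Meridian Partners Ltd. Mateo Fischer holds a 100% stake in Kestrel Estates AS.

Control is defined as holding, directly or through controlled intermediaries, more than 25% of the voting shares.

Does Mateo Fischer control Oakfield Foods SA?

Yes

Mateo holds 98% of Fennick, so Mateo controls Fennick.
Mateo holds 100% of Solent, so Mateo controls Solent.
Fennick and Solent together hold 25% + 75% = 100% of Oakfield, so Mateo controls Oakfield.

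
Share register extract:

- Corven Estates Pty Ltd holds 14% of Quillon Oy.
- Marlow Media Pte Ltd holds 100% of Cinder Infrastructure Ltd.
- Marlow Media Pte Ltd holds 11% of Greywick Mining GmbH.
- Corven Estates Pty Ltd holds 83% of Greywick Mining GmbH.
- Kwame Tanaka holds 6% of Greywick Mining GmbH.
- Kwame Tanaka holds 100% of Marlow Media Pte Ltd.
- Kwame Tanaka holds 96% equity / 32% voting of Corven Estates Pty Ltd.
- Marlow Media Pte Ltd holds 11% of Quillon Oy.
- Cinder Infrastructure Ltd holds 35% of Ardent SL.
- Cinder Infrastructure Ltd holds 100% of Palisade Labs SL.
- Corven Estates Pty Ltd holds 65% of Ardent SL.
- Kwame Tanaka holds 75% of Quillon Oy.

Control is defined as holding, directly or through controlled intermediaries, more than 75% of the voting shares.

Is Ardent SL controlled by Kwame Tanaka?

Kwame holds 100% of Marlow, so Kwame controls Marlow.
Marlow and Kwame together hold 11% + 75% = 86% of Quillon, so Kwame controls Quillon.
Marlow holds 100% of Cinder, so Kwame controls Cinder.
Cinder holds 100% of Palisade, so Kwame controls Palisade.
In Ardent, Kwame's side holds only 35%, not > 75%.
So Kwame does not control Ardent.

No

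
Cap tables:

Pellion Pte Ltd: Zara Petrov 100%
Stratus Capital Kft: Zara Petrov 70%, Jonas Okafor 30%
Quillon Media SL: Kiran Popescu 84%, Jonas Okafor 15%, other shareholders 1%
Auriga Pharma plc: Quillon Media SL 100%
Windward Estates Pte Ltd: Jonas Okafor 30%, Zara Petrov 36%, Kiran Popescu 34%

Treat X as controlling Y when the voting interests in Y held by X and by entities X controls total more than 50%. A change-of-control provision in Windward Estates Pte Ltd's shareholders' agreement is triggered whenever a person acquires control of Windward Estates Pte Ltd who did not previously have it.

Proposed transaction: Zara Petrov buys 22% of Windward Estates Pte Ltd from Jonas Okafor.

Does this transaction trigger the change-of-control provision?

The purchase adds only to Zara's holdings (Jonas's stake shrinks), so Zara is the only person who could newly come to control Windward.
Zara holds 100% of Pellion, so Zara controls Pellion.
Zara holds 70% of Stratus, so Zara controls Stratus.
In Windward, Zara's side holds only 36%, not > 50%.
So before the transaction, Zara does not control Windward.
After the purchase, Zara's direct stake in Windward rises to 36% + 22% = 58%, and Jonas's stake falls to 8%.
Zara holds 58% of Windward, so Zara controls Windward.
Zara did not control Windward before and does after, so the clause is triggered.

Yes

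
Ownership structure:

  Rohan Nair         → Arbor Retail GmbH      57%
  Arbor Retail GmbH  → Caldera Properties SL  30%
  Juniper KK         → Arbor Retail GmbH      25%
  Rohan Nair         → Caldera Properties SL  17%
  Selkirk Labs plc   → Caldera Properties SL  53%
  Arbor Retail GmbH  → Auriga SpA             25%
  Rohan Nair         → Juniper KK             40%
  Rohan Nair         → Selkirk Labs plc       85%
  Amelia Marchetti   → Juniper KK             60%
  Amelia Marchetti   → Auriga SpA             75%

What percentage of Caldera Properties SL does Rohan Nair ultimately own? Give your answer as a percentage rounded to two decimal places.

82.15%

Rohan reaches Caldera along 4 paths.
Via Arbor: 57% × 30% = 17.1%.
Via Juniper → Arbor: 40% × 25% × 30% = 3%.
Direct stake: 17% = 17%.
Via Selkirk: 85% × 53% = 45.05%.
Total: 17.1% + 3% + 17% + 45.05% = 82.15%.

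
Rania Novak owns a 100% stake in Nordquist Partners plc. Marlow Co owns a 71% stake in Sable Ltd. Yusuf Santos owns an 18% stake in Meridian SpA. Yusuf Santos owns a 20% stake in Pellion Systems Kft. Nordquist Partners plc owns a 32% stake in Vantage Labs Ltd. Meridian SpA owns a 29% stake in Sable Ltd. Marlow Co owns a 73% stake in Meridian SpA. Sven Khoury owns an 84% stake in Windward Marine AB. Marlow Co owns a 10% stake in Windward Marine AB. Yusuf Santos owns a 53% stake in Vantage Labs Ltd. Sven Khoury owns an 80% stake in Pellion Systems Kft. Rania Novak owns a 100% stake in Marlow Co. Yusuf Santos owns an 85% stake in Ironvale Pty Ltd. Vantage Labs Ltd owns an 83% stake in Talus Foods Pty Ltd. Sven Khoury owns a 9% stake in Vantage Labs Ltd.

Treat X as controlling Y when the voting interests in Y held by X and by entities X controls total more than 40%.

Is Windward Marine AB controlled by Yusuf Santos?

Yusuf holds 53% of Vantage, so Yusuf controls Vantage.
Yusuf holds 85% of Ironvale, so Yusuf controls Ironvale.
Vantage holds 83% of Talus, so Yusuf controls Talus.
Neither Yusuf nor any entity Yusuf controls holds any voting interest in Windward.
So Yusuf does not control Windward.

No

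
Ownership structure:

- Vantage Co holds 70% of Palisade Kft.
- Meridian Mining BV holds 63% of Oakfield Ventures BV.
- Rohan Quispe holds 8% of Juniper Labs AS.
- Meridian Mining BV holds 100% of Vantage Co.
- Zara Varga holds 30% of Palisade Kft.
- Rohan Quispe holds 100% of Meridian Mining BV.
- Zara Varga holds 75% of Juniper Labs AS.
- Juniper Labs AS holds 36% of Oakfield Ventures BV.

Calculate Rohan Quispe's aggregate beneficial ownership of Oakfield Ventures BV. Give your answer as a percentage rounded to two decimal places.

Rohan reaches Oakfield along 2 paths.
Via Meridian: 100% × 63% = 63%.
Via Juniper: 8% × 36% = 2.88%.
Total: 63% + 2.88% = 65.88%.

65.88%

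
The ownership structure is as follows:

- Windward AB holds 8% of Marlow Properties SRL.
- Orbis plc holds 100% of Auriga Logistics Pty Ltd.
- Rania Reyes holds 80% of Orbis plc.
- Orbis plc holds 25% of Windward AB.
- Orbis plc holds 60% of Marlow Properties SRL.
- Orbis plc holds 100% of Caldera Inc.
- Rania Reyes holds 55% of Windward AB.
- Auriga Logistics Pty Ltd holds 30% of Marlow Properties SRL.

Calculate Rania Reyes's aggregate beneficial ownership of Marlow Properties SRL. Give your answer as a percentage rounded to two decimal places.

78.00%

Rania reaches Marlow along 4 paths.
Via Orbis → Auriga: 80% × 100% × 30% = 24%.
Via Orbis: 80% × 60% = 48%.
Via Orbis → Windward: 80% × 25% × 8% = 1.6%.
Via Windward: 55% × 8% = 4.4%.
Total: 24% + 48% + 1.6% + 4.4% = 78%.
Rounded: 78.00%.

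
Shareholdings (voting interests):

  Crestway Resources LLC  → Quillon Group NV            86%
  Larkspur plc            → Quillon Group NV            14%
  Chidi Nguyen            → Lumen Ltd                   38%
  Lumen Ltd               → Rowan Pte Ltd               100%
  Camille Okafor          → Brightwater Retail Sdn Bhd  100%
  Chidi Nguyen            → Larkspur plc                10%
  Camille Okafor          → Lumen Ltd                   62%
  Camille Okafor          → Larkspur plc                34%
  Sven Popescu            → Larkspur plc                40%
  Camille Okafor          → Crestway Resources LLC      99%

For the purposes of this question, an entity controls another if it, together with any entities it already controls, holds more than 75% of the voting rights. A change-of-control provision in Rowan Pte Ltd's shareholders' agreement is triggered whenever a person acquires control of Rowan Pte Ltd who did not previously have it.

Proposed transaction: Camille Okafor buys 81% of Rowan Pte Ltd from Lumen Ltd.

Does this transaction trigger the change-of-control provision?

The purchase adds only to Camille's holdings (Lumen's stake shrinks), so Camille is the only person who could newly come to control Rowan.
Camille holds 99% of Crestway, so Camille controls Crestway.
Camille holds 100% of Brightwater, so Camille controls Brightwater.
Crestway holds 86% of Quillon, so Camille controls Quillon.
Neither Camille nor any entity Camille controls holds any voting interest in Rowan.
So before the transaction, Camille does not control Rowan.
After the purchase, Camille holds 81% of Rowan directly, and Lumen's stake falls to 19%.
Camille holds 81% of Rowan, so Camille controls Rowan.
Camille did not control Rowan before and does after, so the clause is triggered.

Yes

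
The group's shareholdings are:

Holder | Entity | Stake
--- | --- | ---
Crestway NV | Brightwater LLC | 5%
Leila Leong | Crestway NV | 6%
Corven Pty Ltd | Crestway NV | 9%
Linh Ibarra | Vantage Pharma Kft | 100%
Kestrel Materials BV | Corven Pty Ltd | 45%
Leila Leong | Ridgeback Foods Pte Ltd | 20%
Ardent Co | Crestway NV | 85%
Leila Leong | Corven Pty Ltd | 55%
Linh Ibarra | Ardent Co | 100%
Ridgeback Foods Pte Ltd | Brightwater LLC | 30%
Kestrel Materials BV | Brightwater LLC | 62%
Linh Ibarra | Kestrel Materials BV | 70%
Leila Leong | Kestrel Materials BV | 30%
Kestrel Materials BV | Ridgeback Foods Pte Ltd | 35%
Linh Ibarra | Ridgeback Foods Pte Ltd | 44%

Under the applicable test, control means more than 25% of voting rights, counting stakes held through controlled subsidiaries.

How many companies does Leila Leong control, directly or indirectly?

4

Leila holds 30% of Kestrel, so Leila controls Kestrel.
Leila and Kestrel together hold 55% + 45% = 100% of Corven, so Leila controls Corven.
Kestrel and Leila together hold 35% + 20% = 55% of Ridgeback, so Leila controls Ridgeback.
Ridgeback and Kestrel together hold 30% + 62% = 92% of Brightwater, so Leila controls Brightwater.
No other company's threshold is met.
Leila controls 4 companies.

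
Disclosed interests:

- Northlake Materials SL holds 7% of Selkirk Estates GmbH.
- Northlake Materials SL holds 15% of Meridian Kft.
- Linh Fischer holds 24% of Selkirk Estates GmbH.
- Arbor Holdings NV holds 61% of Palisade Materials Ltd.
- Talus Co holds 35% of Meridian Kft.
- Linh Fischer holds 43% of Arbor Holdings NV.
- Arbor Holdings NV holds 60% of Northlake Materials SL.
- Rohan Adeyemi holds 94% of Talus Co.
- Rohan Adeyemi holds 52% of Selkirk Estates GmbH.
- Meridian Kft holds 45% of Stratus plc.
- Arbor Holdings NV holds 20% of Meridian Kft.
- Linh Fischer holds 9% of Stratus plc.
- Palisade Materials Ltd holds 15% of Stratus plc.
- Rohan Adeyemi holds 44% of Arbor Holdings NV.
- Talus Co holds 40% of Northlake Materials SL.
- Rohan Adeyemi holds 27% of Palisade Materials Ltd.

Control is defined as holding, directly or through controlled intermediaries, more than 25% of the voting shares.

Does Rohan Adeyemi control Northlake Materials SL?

Yes

Rohan holds 44% of Arbor, so Rohan controls Arbor.
Rohan holds 94% of Talus, so Rohan controls Talus.
Talus and Arbor together hold 40% + 60% = 100% of Northlake, so Rohan controls Northlake.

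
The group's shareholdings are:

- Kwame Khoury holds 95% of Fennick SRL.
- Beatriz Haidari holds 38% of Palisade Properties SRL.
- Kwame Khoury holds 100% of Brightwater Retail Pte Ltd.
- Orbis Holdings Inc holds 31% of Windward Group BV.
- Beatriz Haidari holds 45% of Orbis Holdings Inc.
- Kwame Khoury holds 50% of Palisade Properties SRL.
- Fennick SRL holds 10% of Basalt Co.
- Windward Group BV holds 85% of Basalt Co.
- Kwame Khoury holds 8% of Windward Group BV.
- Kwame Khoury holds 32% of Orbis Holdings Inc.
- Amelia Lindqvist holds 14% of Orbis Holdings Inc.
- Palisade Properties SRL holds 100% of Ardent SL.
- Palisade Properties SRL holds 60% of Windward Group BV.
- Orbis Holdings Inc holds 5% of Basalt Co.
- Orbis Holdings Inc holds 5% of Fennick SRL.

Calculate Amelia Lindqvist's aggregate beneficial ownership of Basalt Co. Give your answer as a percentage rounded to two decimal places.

Amelia reaches Basalt along 3 paths.
Via Orbis → Fennick: 14% × 5% × 10% = 0.07%.
Via Orbis → Windward: 14% × 31% × 85% = 3.689%.
Via Orbis: 14% × 5% = 0.7%.
Total: 0.07% + 3.689% + 0.7% = 4.459%.
Rounded: 4.46%.

4.46%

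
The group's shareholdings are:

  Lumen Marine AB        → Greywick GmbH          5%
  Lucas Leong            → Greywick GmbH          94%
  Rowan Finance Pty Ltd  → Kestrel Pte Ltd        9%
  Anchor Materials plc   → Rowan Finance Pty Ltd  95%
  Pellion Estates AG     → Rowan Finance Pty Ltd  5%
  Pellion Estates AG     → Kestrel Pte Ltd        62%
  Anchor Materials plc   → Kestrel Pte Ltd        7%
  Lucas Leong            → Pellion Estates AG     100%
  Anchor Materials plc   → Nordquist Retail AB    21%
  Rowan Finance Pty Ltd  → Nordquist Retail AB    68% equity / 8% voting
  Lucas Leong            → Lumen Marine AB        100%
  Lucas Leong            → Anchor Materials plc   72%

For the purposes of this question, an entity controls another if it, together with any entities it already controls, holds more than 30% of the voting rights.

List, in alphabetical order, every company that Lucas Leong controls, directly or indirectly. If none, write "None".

Lucas holds 100% of Pellion, so Lucas controls Pellion.
Lucas holds 100% of Lumen, so Lucas controls Lumen.
Lucas holds 72% of Anchor, so Lucas controls Anchor.
Pellion and Anchor together hold 5% + 95% = 100% of Rowan, so Lucas controls Rowan.
Lucas and Lumen together hold 94% + 5% = 99% of Greywick, so Lucas controls Greywick.
Anchor and Pellion and Rowan together hold 7% + 62% + 9% = 78% of Kestrel, so Lucas controls Kestrel.
No other company's threshold is met.

Anchor Materials plc, Greywick GmbH, Kestrel Pte Ltd, Lumen Marine AB, Pellion Estates AG, Rowan Finance Pty Ltd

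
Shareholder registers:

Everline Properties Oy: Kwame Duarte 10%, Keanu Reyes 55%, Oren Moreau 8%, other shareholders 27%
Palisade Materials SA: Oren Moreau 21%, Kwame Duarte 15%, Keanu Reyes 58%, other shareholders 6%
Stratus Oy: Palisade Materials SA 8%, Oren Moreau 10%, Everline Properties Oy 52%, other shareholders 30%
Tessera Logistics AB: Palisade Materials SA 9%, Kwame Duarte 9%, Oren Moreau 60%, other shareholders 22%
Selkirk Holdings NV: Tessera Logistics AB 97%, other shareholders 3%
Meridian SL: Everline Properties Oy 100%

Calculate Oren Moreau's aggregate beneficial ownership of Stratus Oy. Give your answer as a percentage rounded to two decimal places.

15.84%

Oren reaches Stratus along 3 paths.
Via Palisade: 21% × 8% = 1.68%.
Direct stake: 10% = 10%.
Via Everline: 8% × 52% = 4.16%.
Total: 1.68% + 10% + 4.16% = 15.84%.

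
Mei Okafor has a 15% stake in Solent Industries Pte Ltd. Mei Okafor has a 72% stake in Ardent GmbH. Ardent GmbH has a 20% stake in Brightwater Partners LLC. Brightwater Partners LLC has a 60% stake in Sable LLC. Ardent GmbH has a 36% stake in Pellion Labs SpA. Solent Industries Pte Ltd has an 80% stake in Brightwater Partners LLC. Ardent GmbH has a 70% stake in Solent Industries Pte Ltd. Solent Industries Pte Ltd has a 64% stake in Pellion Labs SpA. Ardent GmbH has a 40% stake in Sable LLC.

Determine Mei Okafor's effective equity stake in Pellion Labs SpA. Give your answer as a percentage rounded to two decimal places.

67.78%

Mei reaches Pellion along 3 paths.
Via Solent: 15% × 64% = 9.6%.
Via Ardent → Solent: 72% × 70% × 64% = 32.256%.
Via Ardent: 72% × 36% = 25.92%.
Total: 9.6% + 32.256% + 25.92% = 67.776%.
Rounded: 67.78%.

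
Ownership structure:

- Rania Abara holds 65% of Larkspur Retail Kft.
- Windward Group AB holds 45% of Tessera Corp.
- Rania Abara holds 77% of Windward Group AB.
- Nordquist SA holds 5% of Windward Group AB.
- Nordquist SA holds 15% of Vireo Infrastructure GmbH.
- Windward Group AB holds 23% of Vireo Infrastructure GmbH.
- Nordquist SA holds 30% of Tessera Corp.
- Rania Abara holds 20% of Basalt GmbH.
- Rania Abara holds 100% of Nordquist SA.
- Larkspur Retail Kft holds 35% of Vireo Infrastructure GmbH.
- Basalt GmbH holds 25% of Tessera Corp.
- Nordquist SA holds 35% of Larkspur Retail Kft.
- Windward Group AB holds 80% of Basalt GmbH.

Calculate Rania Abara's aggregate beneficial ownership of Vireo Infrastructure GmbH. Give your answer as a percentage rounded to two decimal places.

68.86%

Rania reaches Vireo along 5 paths.
Via Nordquist: 100% × 15% = 15%.
Via Nordquist → Windward: 100% × 5% × 23% = 1.15%.
Via Windward: 77% × 23% = 17.71%.
Via Nordquist → Larkspur: 100% × 35% × 35% = 12.25%.
Via Larkspur: 65% × 35% = 22.75%.
Total: 15% + 1.15% + 17.71% + 12.25% + 22.75% = 68.86%.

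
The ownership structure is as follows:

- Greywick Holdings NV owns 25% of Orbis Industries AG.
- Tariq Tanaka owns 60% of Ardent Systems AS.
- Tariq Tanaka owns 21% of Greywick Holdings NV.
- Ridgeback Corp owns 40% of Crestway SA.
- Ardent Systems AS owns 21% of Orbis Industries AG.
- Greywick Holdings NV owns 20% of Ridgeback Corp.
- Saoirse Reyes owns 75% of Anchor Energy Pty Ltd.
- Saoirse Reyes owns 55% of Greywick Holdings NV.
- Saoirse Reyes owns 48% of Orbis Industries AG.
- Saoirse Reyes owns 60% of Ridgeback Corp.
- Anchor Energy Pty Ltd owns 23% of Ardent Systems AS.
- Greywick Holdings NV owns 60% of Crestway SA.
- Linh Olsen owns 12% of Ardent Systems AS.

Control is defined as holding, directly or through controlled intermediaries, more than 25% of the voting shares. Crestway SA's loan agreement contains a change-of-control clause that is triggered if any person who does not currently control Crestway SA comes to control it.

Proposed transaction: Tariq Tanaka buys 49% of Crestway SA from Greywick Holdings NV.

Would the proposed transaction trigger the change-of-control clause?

Yes

The purchase adds only to Tariq's holdings (Greywick's stake shrinks), so Tariq is the only person who could newly come to control Crestway.
Tariq holds 60% of Ardent, so Tariq controls Ardent.
Neither Tariq nor any entity Tariq controls holds any voting interest in Crestway.
So before the transaction, Tariq does not control Crestway.
After the purchase, Tariq holds 49% of Crestway directly, and Greywick's stake falls to 11%.
Tariq holds 49% of Crestway, so Tariq controls Crestway.
Tariq did not control Crestway before and does after, so the clause is triggered.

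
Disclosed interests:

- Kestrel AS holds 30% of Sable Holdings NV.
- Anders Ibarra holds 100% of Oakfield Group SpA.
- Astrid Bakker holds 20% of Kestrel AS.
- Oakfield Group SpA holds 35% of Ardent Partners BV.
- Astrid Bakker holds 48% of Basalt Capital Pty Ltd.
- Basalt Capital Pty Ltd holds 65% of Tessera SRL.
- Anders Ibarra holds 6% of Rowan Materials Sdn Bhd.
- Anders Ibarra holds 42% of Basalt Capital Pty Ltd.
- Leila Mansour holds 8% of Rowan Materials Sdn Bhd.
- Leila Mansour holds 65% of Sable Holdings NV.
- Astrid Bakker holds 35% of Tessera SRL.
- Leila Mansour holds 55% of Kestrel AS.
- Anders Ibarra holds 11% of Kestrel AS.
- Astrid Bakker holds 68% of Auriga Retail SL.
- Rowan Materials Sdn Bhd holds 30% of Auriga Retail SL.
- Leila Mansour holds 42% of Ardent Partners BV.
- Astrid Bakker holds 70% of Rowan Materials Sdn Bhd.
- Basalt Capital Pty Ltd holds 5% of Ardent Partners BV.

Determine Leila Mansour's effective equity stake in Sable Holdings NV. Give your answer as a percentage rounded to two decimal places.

Leila reaches Sable along 2 paths.
Direct stake: 65% = 65%.
Via Kestrel: 55% × 30% = 16.5%.
Total: 65% + 16.5% = 81.5%.
Rounded: 81.50%.

81.50%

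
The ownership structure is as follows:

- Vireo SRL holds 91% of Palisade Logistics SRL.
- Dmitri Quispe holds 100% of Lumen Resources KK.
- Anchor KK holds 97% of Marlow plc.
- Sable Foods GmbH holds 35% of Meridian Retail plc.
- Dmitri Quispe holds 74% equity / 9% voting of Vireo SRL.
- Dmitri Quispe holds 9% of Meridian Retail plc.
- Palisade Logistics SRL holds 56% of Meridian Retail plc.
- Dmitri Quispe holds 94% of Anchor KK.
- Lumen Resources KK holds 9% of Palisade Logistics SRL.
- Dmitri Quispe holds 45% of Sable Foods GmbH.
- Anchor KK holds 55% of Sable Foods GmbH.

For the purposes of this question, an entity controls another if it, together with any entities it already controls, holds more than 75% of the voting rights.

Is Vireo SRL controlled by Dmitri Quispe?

No

Dmitri holds 94% of Anchor, so Dmitri controls Anchor.
Dmitri holds 100% of Lumen, so Dmitri controls Lumen.
Anchor and Dmitri together hold 55% + 45% = 100% of Sable, so Dmitri controls Sable.
Anchor holds 97% of Marlow, so Dmitri controls Marlow.
In Vireo, Dmitri's side holds only 9%, not > 75%.
So Dmitri does not control Vireo.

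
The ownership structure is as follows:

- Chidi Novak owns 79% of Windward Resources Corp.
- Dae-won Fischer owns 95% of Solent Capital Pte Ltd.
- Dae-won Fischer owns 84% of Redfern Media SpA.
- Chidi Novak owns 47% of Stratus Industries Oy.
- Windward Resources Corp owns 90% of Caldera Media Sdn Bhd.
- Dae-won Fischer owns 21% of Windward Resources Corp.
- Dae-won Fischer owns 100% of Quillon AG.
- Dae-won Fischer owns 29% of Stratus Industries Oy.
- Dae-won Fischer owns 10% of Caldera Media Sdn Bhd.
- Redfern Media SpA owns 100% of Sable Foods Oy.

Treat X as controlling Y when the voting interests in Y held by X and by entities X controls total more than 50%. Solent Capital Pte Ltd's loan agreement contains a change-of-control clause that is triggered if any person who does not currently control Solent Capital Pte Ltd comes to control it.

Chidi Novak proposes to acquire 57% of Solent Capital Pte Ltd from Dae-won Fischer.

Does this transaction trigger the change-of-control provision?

Yes

The purchase adds only to Chidi's holdings (Dae-won's stake shrinks), so Chidi is the only person who could newly come to control Solent.
Chidi holds 79% of Windward, so Chidi controls Windward.
Windward holds 90% of Caldera, so Chidi controls Caldera.
Neither Chidi nor any entity Chidi controls holds any voting interest in Solent.
So before the transaction, Chidi does not control Solent.
After the purchase, Chidi holds 57% of Solent directly, and Dae-won's stake falls to 38%.
Chidi holds 57% of Solent, so Chidi controls Solent.
Chidi did not control Solent before and does after, so the clause is triggered.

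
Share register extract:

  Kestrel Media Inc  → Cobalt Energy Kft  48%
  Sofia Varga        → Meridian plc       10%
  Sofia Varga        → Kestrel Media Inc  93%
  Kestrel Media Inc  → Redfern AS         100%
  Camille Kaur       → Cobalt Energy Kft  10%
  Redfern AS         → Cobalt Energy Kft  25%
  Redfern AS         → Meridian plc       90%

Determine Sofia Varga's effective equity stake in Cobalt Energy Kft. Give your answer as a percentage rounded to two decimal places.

Sofia reaches Cobalt along 2 paths.
Via Kestrel: 93% × 48% = 44.64%.
Via Kestrel → Redfern: 93% × 100% × 25% = 23.25%.
Total: 44.64% + 23.25% = 67.89%.

67.89%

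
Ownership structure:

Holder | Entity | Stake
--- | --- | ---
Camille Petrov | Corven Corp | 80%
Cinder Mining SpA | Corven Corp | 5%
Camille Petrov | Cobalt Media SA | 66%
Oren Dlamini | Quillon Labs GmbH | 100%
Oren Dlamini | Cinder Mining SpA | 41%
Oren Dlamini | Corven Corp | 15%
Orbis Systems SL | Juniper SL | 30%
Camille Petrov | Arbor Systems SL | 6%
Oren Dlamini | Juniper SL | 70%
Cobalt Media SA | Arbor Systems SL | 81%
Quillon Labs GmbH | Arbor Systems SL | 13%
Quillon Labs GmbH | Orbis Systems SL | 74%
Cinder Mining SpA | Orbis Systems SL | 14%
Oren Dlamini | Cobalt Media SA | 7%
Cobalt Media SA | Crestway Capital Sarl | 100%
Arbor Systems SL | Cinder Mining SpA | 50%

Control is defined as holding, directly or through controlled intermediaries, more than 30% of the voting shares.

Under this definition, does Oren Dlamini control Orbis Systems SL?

Oren holds 100% of Quillon, so Oren controls Quillon.
Oren holds 41% of Cinder, so Oren controls Cinder.
Quillon and Cinder together hold 74% + 14% = 88% of Orbis, so Oren controls Orbis.

Yes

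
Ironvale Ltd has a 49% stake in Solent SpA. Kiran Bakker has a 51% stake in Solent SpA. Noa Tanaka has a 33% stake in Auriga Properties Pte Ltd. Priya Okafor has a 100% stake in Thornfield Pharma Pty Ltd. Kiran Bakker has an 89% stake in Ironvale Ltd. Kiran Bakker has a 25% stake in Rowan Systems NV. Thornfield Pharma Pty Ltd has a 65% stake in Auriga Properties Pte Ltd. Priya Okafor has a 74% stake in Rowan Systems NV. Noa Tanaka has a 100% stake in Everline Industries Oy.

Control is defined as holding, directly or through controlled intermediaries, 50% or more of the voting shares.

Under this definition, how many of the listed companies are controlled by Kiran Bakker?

2

Kiran holds 89% of Ironvale, so Kiran controls Ironvale.
Kiran and Ironvale together hold 51% + 49% = 100% of Solent, so Kiran controls Solent.
No other company's threshold is met.
Kiran controls 2 companies.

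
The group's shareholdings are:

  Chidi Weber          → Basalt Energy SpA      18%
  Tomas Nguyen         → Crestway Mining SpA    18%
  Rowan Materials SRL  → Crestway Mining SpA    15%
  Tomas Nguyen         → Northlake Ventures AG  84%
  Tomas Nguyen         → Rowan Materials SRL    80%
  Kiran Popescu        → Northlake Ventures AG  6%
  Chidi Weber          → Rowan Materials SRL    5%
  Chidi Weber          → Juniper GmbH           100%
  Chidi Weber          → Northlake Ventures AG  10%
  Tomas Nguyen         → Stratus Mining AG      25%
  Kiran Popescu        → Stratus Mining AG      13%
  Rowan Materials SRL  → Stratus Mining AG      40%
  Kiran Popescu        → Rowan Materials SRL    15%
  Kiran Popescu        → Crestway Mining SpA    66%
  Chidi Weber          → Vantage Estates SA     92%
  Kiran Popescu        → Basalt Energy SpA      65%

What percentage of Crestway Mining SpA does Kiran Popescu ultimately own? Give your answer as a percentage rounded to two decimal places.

Kiran reaches Crestway along 2 paths.
Via Rowan: 15% × 15% = 2.25%.
Direct stake: 66% = 66%.
Total: 2.25% + 66% = 68.25%.

68.25%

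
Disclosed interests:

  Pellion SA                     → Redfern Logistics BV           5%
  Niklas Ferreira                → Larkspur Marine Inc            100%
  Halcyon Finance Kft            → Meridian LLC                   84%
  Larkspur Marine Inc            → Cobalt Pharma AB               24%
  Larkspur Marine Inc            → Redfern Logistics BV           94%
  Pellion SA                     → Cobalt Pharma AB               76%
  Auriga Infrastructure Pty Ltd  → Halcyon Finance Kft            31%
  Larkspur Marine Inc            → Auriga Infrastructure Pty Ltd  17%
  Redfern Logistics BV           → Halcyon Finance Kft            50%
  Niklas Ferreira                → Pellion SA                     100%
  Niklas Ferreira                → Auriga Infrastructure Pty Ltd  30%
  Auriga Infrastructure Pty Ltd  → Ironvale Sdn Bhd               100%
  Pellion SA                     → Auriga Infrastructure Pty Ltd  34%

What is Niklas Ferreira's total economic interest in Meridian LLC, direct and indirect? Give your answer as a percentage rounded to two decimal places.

Niklas reaches Meridian along 5 paths.
Via Larkspur → Auriga → Halcyon: 100% × 17% × 31% × 84% = 4.4268%.
Via Pellion → Auriga → Halcyon: 100% × 34% × 31% × 84% = 8.8536%.
Via Auriga → Halcyon: 30% × 31% × 84% = 7.812%.
Via Pellion → Redfern → Halcyon: 100% × 5% × 50% × 84% = 2.1%.
Via Larkspur → Redfern → Halcyon: 100% × 94% × 50% × 84% = 39.48%.
Total: 4.4268% + 8.8536% + 7.812% + 2.1% + 39.48% = 62.6724%.
Rounded: 62.67%.

62.67%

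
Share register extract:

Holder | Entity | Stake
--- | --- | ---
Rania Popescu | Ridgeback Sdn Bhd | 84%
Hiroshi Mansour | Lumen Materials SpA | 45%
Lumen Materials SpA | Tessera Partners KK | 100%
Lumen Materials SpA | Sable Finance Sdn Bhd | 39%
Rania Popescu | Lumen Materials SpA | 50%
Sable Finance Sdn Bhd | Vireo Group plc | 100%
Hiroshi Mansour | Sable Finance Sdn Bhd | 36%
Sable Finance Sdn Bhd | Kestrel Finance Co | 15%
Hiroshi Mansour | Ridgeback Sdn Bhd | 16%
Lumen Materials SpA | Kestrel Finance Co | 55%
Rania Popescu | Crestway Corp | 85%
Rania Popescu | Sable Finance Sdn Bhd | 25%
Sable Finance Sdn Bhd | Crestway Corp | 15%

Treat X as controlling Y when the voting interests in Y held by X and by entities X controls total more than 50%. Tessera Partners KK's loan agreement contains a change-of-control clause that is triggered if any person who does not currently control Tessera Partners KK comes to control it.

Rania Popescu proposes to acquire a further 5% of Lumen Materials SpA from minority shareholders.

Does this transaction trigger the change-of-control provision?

The purchase changes only Rania's holdings, so Rania is the only person who could newly come to control Tessera.
Rania holds 84% of Ridgeback, so Rania controls Ridgeback.
Rania holds 85% of Crestway, so Rania controls Crestway.
Neither Rania nor any entity Rania controls holds any voting interest in Tessera.
So before the transaction, Rania does not control Tessera.
After the purchase, Rania's direct stake in Lumen rises to 50% + 5% = 55%.
Rania holds 55% of Lumen, so Rania controls Lumen.
Lumen holds 100% of Tessera, so Rania controls Tessera.
Rania did not control Tessera before and does after, so the clause is triggered.

Yes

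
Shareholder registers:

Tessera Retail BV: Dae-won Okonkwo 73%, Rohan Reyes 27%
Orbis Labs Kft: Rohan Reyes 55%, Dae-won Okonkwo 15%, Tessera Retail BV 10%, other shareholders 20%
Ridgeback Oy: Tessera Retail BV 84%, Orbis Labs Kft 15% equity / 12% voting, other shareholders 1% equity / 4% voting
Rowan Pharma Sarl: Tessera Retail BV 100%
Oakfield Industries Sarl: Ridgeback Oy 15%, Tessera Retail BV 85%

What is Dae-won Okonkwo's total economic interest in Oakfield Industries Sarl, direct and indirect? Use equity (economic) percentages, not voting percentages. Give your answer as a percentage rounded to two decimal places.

Dae-won reaches Oakfield along 4 paths.
Via Tessera → Ridgeback: 73% × 84% × 15% = 9.198%.
Via Orbis → Ridgeback: 15% × 15% × 15% = 0.3375%.
Via Tessera → Orbis → Ridgeback: 73% × 10% × 15% × 15% = 0.16425%.
Via Tessera: 73% × 85% = 62.05%.
Total: 9.198% + 0.3375% + 0.16425% + 62.05% = 71.74975%.
Rounded: 71.75%.

71.75%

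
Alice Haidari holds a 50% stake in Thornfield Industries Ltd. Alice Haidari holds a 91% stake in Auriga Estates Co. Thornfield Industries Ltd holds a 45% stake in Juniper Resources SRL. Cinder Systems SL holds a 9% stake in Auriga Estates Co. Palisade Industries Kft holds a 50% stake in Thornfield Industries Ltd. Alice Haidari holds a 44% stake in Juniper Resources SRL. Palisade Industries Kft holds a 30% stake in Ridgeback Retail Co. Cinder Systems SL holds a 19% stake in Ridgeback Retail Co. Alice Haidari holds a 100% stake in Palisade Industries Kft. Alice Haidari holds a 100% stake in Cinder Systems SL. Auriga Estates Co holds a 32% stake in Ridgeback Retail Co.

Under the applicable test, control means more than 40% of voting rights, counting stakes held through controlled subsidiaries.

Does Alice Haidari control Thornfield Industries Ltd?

Yes

Alice holds 100% of Palisade, so Alice controls Palisade.
Alice and Palisade together hold 50% + 50% = 100% of Thornfield, so Alice controls Thornfield.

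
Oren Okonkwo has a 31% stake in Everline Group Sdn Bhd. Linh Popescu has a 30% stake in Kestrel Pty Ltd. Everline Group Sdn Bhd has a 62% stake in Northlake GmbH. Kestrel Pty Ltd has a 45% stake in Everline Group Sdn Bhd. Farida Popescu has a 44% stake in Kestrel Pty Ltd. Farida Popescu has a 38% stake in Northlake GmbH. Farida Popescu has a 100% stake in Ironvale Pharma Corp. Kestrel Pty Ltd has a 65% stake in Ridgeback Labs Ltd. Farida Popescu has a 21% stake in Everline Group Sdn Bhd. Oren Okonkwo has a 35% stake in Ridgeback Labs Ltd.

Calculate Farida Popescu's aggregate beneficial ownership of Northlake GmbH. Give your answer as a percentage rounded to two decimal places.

Farida reaches Northlake along 3 paths.
Via Kestrel → Everline: 44% × 45% × 62% = 12.276%.
Via Everline: 21% × 62% = 13.02%.
Direct stake: 38% = 38%.
Total: 12.276% + 13.02% + 38% = 63.296%.
Rounded: 63.30%.

63.30%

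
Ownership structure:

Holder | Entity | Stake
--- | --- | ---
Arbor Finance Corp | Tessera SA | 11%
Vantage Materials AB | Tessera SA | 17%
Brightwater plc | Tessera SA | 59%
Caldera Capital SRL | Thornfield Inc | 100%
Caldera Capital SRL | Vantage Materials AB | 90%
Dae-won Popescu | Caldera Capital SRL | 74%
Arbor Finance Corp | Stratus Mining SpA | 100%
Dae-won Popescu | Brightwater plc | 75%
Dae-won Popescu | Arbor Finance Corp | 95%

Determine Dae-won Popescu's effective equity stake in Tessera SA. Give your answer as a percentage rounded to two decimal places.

66.02%

Dae-won reaches Tessera along 3 paths.
Via Brightwater: 75% × 59% = 44.25%.
Via Arbor: 95% × 11% = 10.45%.
Via Caldera → Vantage: 74% × 90% × 17% = 11.322%.
Total: 44.25% + 10.45% + 11.322% = 66.022%.
Rounded: 66.02%.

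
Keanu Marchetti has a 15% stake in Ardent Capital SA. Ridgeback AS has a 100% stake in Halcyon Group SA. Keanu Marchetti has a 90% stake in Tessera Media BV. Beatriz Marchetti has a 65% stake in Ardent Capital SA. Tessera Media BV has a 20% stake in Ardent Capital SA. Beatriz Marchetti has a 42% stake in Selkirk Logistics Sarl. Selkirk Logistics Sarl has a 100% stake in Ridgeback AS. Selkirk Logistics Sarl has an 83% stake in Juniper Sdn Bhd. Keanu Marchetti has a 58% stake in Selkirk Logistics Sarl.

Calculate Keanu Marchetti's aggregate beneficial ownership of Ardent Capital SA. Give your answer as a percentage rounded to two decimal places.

Keanu reaches Ardent along 2 paths.
Via Tessera: 90% × 20% = 18%.
Direct stake: 15% = 15%.
Total: 18% + 15% = 33%.
Rounded: 33.00%.

33.00%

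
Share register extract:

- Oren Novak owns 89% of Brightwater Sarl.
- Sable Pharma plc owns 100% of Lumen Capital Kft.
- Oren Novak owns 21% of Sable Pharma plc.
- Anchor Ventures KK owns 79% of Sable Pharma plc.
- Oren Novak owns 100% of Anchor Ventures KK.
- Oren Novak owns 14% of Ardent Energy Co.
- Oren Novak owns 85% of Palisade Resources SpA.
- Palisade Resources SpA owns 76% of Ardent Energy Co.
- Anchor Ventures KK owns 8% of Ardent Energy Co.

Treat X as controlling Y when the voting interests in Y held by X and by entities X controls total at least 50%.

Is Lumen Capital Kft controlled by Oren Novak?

Oren holds 100% of Anchor, so Oren controls Anchor.
Oren and Anchor together hold 21% + 79% = 100% of Sable, so Oren controls Sable.
Sable holds 100% of Lumen, so Oren controls Lumen.

Yes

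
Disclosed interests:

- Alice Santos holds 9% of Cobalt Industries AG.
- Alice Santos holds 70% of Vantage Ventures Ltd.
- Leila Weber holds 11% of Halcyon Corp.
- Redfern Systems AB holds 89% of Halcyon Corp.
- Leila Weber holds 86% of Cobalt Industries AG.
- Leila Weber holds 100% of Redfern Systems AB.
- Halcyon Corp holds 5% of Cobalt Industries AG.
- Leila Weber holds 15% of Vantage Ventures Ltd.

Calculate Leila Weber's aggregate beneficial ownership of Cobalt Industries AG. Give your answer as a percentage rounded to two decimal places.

Leila reaches Cobalt along 3 paths.
Direct stake: 86% = 86%.
Via Redfern → Halcyon: 100% × 89% × 5% = 4.45%.
Via Halcyon: 11% × 5% = 0.55%.
Total: 86% + 4.45% + 0.55% = 91%.
Rounded: 91.00%.

91.00%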